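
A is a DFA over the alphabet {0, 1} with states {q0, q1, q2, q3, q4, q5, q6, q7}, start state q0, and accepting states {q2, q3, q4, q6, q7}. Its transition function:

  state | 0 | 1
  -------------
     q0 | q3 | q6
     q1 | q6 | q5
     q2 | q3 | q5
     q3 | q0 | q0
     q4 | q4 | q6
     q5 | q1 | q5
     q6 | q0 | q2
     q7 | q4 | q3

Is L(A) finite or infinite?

infinite

State q0 is reachable from the start and can reach an accepting state, and it lies on the cycle q0 → q3 → q0.
Traversing that cycle any number of times yields accepted strings of unbounded length, so the language is infinite.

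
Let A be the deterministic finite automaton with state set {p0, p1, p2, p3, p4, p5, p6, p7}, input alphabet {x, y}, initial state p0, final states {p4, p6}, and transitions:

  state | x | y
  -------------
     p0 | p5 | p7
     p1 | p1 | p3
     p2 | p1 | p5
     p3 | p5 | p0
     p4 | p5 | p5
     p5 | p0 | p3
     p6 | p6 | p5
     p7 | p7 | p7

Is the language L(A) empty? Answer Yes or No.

The states reachable from the start state are {p0, p3, p5, p7}.
None of the accepting states {p4, p6} is reachable, so no string is accepted and L(A) = ∅.

Yes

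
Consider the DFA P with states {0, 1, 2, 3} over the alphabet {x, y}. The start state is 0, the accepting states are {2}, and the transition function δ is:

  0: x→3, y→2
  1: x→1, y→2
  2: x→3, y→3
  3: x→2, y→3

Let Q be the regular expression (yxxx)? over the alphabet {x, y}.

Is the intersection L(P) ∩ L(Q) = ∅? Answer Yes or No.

Converting the expression Q to a DFA (subset construction, then merging equivalent states) gives the minimal DFA with states {q0, q1, q2, q3, q4, q5}, start state q0, accepting states {q0, q5} and transitions q0: x→q1, y→q2; q1: x→q1, y→q1; q2: x→q3, y→q1; q3: x→q4, y→q1; q4: x→q5, y→q1; q5: x→q1, y→q1.
Exploring the product automaton P × Q from the start pair (0, q0), following both machines on each input symbol, reaches 7 state pairs: (0, q0), (3, q1), (2, q2), (2, q1), (3, q3), (2, q4), (3, q5).
P accepts in {2} and Q accepts in {q0, q5}; no reachable pair has both components accepting, so no string drives both machines to acceptance simultaneously and L(P) ∩ L(Q) = ∅.
So no string is accepted by both, and the intersection is empty.

Yes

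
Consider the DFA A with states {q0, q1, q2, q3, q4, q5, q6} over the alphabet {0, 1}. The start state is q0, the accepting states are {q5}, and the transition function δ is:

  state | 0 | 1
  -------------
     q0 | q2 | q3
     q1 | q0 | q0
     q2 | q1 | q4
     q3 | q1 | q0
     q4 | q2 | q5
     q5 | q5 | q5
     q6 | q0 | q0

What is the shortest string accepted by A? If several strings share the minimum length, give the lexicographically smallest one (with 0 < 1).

A breadth-first search from q0 reaches an accepting state first via the path q0 → q2 → q4 → q5 on input 011.
No string of length < 3 is accepted (BFS exhausts all shorter strings without reaching an accepting state), and 011 is the lexicographically least accepting string of length 3.

011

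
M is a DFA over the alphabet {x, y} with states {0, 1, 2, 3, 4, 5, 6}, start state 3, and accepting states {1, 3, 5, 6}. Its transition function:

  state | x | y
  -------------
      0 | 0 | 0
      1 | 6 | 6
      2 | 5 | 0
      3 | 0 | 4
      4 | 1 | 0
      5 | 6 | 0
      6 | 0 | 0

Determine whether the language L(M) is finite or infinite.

The useful states (reachable from 3 and able to reach an accepting state) are {1, 3, 4, 6}.
Restricted to these states the transition graph has no cycle, so every accepting path has bounded length and L is finite.

finite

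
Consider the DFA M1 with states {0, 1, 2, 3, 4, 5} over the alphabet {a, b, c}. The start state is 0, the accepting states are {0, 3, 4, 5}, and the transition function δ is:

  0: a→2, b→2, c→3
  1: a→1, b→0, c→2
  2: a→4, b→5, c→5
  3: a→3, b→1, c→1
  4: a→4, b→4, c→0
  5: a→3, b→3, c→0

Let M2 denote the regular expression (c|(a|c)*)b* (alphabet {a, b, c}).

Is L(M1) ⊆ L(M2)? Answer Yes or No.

The string ba is in L(M1) but not in L(M2).
So L(M1) ⊄ L(M2).

No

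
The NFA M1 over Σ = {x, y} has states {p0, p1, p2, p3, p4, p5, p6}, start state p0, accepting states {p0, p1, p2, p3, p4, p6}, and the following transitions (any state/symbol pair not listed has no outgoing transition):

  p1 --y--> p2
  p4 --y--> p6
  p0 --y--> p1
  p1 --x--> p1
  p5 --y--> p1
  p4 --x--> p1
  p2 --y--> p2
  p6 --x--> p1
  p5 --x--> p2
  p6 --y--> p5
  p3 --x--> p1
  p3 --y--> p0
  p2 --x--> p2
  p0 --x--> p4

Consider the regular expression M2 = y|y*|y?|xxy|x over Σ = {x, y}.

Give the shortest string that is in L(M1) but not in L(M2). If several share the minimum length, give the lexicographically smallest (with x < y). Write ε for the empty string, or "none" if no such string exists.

The string xx is accepted by M1 but not by M2.
No shorter string lies in the difference, and xx is the lexicographically first length-2 string in L(M1) \ L(M2).

xx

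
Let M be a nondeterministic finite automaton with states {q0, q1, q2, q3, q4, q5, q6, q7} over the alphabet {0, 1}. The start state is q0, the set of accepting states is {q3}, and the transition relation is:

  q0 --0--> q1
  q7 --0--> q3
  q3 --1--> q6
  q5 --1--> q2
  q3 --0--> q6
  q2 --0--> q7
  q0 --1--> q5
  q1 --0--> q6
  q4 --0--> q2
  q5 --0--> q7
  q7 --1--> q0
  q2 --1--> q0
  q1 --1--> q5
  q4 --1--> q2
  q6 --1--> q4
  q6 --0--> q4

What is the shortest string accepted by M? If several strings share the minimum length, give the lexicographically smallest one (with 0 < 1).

100

A breadth-first search from q0 reaches an accepting state first via the path q0 → q5 → q7 → q3 on input 100.
No string of length < 3 is accepted (BFS exhausts all shorter strings without reaching an accepting state), and 100 is the lexicographically least accepting string of length 3.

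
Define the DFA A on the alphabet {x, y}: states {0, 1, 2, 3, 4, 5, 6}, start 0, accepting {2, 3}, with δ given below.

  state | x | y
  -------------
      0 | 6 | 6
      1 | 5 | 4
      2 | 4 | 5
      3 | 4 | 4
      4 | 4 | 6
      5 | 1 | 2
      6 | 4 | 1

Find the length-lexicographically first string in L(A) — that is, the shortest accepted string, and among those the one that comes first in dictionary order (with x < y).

xyxy

A breadth-first search from 0 reaches an accepting state first via the path 0 → 6 → 1 → 5 → 2 on input xyxy.
No string of length < 4 is accepted (BFS exhausts all shorter strings without reaching an accepting state), and xyxy is the lexicographically least accepting string of length 4.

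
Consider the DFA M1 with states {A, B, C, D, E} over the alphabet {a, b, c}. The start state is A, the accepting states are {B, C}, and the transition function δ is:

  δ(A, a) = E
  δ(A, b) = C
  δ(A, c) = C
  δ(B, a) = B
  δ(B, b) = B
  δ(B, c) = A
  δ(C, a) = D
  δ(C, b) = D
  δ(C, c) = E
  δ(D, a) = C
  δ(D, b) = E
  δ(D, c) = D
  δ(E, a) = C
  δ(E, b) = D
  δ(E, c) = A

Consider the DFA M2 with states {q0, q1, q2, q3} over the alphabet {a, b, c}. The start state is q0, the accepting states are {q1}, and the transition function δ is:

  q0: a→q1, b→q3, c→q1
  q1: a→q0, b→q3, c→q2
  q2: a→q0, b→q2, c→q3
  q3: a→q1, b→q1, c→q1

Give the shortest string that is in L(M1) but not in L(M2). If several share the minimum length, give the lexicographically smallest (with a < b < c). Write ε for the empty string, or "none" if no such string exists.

b

The string b is accepted by M1 but not by M2.
No shorter string lies in the difference, and b is the lexicographically first length-1 string in L(M1) \ L(M2).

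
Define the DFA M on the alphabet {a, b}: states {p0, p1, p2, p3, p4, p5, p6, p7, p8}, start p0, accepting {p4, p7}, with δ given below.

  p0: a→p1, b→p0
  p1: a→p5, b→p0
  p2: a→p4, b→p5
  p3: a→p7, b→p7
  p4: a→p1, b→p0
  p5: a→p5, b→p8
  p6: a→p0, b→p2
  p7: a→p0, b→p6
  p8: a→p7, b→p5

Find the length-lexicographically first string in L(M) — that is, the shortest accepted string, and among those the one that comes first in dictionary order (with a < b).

aaba

A breadth-first search from p0 reaches an accepting state first via the path p0 → p1 → p5 → p8 → p7 on input aaba.
No string of length < 4 is accepted (BFS exhausts all shorter strings without reaching an accepting state), and aaba is the lexicographically least accepting string of length 4.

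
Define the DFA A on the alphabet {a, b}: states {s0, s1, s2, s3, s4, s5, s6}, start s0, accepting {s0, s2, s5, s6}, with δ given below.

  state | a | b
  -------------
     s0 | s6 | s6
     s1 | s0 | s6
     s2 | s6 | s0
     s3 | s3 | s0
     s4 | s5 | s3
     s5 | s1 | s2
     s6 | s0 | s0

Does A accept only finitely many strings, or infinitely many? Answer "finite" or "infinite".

State s0 is reachable from the start and can reach an accepting state, and it lies on the cycle s0 → s6 → s0.
Traversing that cycle any number of times yields accepted strings of unbounded length, so the language is infinite.

infinite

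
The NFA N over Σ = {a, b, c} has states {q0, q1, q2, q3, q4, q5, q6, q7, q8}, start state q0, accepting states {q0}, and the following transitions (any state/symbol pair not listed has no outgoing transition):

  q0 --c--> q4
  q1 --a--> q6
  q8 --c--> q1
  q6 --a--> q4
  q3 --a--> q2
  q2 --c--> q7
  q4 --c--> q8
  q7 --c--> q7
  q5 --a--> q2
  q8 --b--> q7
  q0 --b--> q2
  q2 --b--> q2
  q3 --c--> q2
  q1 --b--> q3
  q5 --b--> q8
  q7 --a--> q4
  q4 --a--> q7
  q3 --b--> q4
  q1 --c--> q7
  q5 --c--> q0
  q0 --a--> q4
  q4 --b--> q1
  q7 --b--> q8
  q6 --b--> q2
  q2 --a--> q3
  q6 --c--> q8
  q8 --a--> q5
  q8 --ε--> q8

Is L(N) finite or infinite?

infinite

State q2 is reachable from the start and can reach an accepting state, and it lies on the cycle q2 → q2.
Traversing that cycle any number of times yields accepted strings of unbounded length, so the language is infinite.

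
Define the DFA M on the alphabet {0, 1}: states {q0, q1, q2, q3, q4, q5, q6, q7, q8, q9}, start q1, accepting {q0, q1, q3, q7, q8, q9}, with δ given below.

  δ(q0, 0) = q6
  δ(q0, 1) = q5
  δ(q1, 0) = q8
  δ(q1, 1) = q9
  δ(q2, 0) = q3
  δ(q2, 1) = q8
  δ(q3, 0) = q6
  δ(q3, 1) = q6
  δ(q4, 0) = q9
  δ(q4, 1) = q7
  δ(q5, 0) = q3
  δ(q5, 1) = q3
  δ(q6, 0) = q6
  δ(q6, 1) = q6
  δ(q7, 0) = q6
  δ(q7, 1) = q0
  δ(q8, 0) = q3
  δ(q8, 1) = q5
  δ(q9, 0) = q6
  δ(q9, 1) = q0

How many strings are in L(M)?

9

The useful subgraph on states {q0, q1, q3, q5, q8, q9} is acyclic, so L(M) is finite; the longest accepting path visits 5 useful states, giving maximum string length 4.
Counting accepting paths from q1 by length: 1 of length 0, 2 of length 1, 2 of length 2, 2 of length 3, 2 of length 4. Total 9.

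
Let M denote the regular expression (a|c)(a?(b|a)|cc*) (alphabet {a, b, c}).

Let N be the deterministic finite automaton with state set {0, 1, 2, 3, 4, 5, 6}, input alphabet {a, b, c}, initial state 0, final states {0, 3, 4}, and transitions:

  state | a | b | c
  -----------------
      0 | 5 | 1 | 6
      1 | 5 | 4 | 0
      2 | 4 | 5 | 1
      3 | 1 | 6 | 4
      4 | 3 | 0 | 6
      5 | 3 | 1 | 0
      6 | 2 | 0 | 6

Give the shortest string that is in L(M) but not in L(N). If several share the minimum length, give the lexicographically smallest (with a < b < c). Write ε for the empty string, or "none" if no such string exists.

ab

The string ab is accepted by M but not by N.
No shorter string lies in the difference, and ab is the lexicographically first length-2 string in L(M) \ L(N).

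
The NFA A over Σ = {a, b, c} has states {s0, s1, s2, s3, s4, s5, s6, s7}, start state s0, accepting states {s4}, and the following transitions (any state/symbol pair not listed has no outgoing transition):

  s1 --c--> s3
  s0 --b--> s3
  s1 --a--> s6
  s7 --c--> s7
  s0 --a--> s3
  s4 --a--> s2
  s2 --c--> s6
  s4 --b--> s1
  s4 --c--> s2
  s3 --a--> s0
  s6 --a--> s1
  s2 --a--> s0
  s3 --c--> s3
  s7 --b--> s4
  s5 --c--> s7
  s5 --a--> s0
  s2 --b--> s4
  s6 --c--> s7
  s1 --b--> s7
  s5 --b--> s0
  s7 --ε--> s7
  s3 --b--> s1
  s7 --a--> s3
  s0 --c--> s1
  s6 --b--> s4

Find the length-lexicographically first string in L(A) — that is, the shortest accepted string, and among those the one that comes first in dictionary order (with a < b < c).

cab

A breadth-first search from s0 reaches an accepting state first via the path s0 → s1 → s6 → s4 on input cab.
No string of length < 3 is accepted (BFS exhausts all shorter strings without reaching an accepting state), and cab is the lexicographically least accepting string of length 3.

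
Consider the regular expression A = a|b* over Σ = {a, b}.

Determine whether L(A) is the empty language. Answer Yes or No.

The empty string ε matches the expression, so it belongs to L(A).
Since L(A) contains at least one string, it is not empty.

No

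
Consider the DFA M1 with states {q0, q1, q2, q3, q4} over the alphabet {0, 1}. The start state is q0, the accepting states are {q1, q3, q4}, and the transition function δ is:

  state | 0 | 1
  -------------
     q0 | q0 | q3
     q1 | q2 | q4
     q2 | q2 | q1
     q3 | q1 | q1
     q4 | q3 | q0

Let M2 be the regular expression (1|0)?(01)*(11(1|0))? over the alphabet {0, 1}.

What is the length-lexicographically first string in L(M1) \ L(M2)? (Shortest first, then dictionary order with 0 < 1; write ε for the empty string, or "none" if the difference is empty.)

10

The string 10 is accepted by M1 but not by M2.
No shorter string lies in the difference, and 10 is the lexicographically first length-2 string in L(M1) \ L(M2).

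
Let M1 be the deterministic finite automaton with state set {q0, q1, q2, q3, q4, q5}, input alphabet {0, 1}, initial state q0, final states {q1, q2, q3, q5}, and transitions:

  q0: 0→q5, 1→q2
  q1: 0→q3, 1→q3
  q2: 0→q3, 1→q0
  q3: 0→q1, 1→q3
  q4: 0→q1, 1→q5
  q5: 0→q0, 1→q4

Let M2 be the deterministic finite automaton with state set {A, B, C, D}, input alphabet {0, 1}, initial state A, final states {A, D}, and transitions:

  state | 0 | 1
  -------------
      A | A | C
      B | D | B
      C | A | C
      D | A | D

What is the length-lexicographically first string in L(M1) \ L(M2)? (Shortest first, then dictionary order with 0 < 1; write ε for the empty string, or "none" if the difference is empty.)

1

The string 1 is accepted by M1 but not by M2.
No shorter string lies in the difference, and 1 is the lexicographically first length-1 string in L(M1) \ L(M2).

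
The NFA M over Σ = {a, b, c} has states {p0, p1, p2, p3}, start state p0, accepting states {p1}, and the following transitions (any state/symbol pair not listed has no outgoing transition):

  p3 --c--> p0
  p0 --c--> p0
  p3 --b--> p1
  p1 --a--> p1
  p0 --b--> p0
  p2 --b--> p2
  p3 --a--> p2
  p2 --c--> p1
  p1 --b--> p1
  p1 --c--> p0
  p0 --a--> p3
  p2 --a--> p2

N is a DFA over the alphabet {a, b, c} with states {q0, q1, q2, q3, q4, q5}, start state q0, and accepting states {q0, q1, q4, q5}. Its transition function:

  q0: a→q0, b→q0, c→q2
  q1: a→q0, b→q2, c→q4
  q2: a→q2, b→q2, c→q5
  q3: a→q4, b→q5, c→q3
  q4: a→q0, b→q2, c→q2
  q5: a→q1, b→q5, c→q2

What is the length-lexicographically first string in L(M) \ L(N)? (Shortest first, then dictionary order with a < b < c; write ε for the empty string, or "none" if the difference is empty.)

aac

The string aac is accepted by M but not by N.
No shorter string lies in the difference, and aac is the lexicographically first length-3 string in L(M) \ L(N).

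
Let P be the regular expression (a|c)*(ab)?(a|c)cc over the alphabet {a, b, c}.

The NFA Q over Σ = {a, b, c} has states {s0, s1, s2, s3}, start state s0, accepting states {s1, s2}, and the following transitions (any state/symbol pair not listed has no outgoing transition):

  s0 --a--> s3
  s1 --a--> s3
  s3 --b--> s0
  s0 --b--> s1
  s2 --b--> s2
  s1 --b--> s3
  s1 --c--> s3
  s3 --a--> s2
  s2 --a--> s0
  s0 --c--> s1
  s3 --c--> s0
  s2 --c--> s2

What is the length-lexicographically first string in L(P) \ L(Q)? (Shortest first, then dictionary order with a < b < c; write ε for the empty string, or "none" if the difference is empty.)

ccc

The string ccc is accepted by P but not by Q.
No shorter string lies in the difference, and ccc is the lexicographically first length-3 string in L(P) \ L(Q).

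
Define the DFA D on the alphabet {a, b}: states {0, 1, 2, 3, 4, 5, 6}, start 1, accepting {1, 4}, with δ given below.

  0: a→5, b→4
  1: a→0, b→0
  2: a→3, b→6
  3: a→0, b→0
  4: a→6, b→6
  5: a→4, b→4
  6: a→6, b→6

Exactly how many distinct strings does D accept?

7

The useful subgraph on states {0, 1, 4, 5} is acyclic, so L(D) is finite; the longest accepting path visits 4 useful states, giving maximum string length 3.
Counting accepting paths from 1 by length: 1 of length 0, 2 of length 2, 4 of length 3. Total 7.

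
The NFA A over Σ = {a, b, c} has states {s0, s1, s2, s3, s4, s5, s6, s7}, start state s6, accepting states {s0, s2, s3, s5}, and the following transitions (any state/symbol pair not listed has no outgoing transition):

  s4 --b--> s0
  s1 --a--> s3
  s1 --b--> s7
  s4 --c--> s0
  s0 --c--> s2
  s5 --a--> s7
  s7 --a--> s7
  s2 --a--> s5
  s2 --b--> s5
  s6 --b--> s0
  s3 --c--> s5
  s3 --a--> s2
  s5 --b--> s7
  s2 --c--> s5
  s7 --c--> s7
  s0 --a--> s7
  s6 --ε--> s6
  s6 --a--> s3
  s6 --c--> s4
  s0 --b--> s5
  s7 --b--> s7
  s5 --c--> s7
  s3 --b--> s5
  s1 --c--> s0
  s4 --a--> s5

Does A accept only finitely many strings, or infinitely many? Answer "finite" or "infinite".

The useful states (reachable from s6 and able to reach an accepting state) are {s0, s2, s3, s4, s5, s6}.
Restricted to these states the transition graph has no cycle, so every accepting path has bounded length and L is finite.

finite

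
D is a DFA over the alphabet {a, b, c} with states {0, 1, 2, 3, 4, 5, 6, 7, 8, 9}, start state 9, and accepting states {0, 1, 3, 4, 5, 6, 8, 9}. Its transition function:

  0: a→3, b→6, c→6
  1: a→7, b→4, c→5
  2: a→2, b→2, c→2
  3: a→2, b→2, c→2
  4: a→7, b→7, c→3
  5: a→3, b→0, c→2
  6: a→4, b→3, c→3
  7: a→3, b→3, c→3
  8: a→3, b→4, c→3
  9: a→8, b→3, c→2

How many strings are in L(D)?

13

The useful subgraph on states {3, 4, 7, 8, 9} is acyclic, so L(D) is finite; the longest accepting path visits 5 useful states, giving maximum string length 4.
Counting accepting paths from 9 by length: 1 of length 0, 2 of length 1, 3 of length 2, 1 of length 3, 6 of length 4. Total 13.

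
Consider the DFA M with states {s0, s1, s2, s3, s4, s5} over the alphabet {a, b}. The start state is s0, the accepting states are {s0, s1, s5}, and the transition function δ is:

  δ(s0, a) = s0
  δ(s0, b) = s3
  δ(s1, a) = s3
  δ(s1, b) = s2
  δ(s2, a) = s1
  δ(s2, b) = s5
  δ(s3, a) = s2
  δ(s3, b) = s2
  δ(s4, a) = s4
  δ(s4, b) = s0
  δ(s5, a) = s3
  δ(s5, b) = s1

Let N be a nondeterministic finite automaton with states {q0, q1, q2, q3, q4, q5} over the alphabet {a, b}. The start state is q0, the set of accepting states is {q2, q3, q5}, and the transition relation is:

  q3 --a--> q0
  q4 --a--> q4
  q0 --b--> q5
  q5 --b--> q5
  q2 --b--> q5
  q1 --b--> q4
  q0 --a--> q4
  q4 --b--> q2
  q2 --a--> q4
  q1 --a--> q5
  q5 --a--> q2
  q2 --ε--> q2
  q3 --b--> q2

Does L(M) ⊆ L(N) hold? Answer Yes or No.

No

The empty string ε is in L(M) but not in L(N).
So L(M) ⊄ L(N).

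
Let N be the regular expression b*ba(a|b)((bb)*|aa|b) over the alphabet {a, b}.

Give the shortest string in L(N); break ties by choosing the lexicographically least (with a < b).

baa

By inspection of the expression, no string of length less than 3 matches, and baa is the lexicographically first match of length 3.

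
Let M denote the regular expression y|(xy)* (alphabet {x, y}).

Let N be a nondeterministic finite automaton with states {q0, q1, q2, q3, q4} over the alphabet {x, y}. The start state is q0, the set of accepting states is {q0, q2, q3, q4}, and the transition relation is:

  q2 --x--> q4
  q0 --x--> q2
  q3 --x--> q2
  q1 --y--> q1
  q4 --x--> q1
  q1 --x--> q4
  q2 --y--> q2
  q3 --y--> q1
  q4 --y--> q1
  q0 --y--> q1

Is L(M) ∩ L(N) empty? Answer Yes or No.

The empty string ε is accepted by both M and N.
Hence L(M) ∩ L(N) ≠ ∅.

No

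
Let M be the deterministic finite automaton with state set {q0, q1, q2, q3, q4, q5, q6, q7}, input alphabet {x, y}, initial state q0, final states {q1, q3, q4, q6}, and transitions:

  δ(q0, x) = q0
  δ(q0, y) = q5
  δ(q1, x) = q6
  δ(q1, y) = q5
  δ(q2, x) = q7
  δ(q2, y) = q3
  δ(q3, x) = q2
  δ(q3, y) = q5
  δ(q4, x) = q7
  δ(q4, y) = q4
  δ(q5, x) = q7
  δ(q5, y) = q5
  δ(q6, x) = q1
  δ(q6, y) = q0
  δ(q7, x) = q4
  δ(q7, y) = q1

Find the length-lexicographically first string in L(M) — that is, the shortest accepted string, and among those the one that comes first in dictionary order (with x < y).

yxx

A breadth-first search from q0 reaches an accepting state first via the path q0 → q5 → q7 → q4 on input yxx.
No string of length < 3 is accepted (BFS exhausts all shorter strings without reaching an accepting state), and yxx is the lexicographically least accepting string of length 3.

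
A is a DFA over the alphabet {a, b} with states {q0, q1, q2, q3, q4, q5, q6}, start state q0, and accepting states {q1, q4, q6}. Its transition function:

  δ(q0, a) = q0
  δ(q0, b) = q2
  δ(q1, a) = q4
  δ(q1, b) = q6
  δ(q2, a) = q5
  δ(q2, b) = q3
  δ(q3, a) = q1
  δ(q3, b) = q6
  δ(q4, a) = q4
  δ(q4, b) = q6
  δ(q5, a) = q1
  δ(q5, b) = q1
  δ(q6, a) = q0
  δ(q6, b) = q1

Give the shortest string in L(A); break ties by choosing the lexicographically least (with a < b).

A breadth-first search from q0 reaches an accepting state first via the path q0 → q2 → q5 → q1 on input baa.
No string of length < 3 is accepted (BFS exhausts all shorter strings without reaching an accepting state), and baa is the lexicographically least accepting string of length 3.

baa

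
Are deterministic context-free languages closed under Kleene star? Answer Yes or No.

No

L = {c aⁿbⁿ : n≥0} ∪ {cc aⁿb²ⁿ : n≥0} is a DCFL (the number of leading c's fixes which ratio the DPDA checks), but L* is not. Every word of L starts with c, so in a factorisation of the string cc aⁱbʲ (i≥1) into words of L each factor begins at one of the two c's: either the whole string is a single word of L (forcing j = 2i), or it splits as c · (c aⁱbʲ) with c ∈ L (take n = 0) and c aⁱbʲ ∈ L (forcing j = i). Thus L* ∩ cca⁺b* = {cc aⁿbⁿ : n≥1} ∪ {cc aⁿb²ⁿ : n≥1}. A DPDA for L* would give one for this intersection with a regular set, and, started from its configuration after reading cc, one for {aⁿbⁿ : n≥1} ∪ {aⁿb²ⁿ : n≥1}, which no deterministic PDA accepts (a DPDA for it would have a single run on aⁿb²ⁿ, accepting after the prefix aⁿbⁿ and accepting again after n more b's; an ordinary PDA that simulates it on a's and b's and, at any moment when it is accepting, may switch to reading only a fresh letter d while feeding each d to the simulation as a b, would accept aⁱbʲdᵏ (k≥1) exactly when both aⁱbʲ and aⁱbʲ⁺ᵏ are in the language, i.e. its language intersected with the regular set a*b*d⁺ would be exactly {aⁿbⁿdⁿ : n≥1} — impossible, since context-free languages are closed under intersection with regular sets and {aⁿbⁿdⁿ} is not context-free). So L* is not a DCFL.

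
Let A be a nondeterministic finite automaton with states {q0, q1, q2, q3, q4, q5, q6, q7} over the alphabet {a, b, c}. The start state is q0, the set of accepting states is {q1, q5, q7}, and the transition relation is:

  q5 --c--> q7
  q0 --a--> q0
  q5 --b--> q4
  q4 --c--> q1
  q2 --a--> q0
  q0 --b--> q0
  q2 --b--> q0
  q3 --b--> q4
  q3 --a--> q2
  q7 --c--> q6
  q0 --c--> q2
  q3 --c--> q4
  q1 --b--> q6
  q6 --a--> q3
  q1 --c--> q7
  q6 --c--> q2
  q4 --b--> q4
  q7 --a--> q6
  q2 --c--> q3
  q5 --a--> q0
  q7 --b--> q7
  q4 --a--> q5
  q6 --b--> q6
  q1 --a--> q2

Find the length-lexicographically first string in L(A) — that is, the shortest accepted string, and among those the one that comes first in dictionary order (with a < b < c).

ccba

A breadth-first search from q0 reaches an accepting state first via the path q0 → q2 → q3 → q4 → q5 on input ccba.
No string of length < 4 is accepted (BFS exhausts all shorter strings without reaching an accepting state), and ccba is the lexicographically least accepting string of length 4.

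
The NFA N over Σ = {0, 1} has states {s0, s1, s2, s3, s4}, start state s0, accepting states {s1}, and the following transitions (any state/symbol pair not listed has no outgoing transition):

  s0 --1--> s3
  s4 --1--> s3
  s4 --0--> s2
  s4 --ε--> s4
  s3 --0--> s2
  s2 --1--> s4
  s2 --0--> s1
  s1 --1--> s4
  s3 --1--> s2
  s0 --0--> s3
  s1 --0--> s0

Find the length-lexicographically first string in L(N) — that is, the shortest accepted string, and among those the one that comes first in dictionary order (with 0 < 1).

000

A breadth-first search from s0 reaches an accepting state first via the path s0 → s3 → s2 → s1 on input 000.
No string of length < 3 is accepted (BFS exhausts all shorter strings without reaching an accepting state), and 000 is the lexicographically least accepting string of length 3.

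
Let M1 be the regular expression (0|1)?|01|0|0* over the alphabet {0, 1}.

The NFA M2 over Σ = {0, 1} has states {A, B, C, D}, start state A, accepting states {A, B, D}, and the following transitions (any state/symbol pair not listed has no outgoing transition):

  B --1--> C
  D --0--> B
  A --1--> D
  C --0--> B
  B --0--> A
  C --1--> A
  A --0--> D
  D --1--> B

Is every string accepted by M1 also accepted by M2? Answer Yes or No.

Yes

Converting the expression M1 to a DFA (subset construction, then merging equivalent states) gives the minimal DFA with states {r0, r1, r2, r3, r4}, start state r0, accepting states {r0, r1, r2, r3} and transitions r0: 0→r1, 1→r2; r1: 0→r3, 1→r2; r2: 0→r4, 1→r4; r3: 0→r3, 1→r4; r4: 0→r4, 1→r4.
Exploring the product automaton M1 × M2 from the start pair (r0, A), following both machines on each input symbol, reaches 11 state pairs: (r0, A), (r1, D), (r2, D), (r3, B), (r2, B), (r4, B), (r3, A), (r4, C), (r4, A), (r3, D), (r4, D).
M1 accepts in {r0, r1, r2, r3} and M2 accepts in {A, B, D}. The reachable pairs whose M1-component is accepting are (r0, A), (r1, D), (r2, D), (r3, B), (r2, B), (r3, A), (r3, D); in each of them the M2-component is accepting too, so the product for L(M1) \ L(M2) (M1-component accepting, M2-component rejecting) has no reachable accepting pair and the difference is empty.
Hence every string in L(M1) is also in L(M2).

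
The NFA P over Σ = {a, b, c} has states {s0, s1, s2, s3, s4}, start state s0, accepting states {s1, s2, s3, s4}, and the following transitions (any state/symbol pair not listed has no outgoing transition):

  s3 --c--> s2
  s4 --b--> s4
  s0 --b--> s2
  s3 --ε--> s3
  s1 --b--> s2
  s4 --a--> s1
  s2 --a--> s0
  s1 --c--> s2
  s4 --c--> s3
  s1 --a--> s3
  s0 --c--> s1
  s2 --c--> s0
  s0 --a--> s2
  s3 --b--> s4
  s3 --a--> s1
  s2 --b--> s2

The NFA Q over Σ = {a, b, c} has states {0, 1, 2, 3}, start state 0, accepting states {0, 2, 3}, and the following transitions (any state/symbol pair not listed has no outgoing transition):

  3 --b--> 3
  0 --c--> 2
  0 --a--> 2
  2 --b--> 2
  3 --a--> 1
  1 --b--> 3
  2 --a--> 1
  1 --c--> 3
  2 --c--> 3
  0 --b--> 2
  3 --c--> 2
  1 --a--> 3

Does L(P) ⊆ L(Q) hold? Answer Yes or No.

No

The string ca is in L(P) but not in L(Q).
So L(P) ⊄ L(Q).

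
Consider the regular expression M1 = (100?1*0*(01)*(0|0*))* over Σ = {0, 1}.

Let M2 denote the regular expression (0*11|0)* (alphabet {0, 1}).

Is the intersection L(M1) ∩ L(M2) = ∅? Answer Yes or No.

The empty string ε is accepted by both M1 and M2.
Hence L(M1) ∩ L(M2) ≠ ∅.

No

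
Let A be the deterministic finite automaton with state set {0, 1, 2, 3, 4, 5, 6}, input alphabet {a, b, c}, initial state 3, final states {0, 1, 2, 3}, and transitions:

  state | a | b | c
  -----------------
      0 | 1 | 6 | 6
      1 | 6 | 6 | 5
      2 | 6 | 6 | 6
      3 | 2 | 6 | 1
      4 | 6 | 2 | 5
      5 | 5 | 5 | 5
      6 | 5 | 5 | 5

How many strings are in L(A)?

The useful subgraph on states {1, 2, 3} is acyclic, so L(A) is finite; the longest accepting path visits 2 useful states, giving maximum string length 1.
Counting accepting paths from 3 by length: 1 of length 0, 2 of length 1. Total 3.

3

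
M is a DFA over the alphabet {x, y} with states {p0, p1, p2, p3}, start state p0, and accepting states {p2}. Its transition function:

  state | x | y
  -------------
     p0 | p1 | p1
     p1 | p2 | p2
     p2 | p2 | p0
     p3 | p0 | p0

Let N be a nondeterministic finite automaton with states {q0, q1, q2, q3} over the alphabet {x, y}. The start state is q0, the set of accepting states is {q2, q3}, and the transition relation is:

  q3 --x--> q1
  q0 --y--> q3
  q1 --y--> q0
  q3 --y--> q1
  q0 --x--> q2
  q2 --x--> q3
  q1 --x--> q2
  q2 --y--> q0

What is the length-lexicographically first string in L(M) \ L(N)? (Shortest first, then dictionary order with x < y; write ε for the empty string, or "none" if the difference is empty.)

xy

The string xy is accepted by M but not by N.
No shorter string lies in the difference, and xy is the lexicographically first length-2 string in L(M) \ L(N).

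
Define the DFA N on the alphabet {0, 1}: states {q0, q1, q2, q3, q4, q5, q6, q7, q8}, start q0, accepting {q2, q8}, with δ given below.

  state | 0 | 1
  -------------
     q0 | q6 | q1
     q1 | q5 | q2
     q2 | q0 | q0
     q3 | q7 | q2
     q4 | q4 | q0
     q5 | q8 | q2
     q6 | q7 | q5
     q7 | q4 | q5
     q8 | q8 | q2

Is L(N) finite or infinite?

infinite

State q0 is reachable from the start and can reach an accepting state, and it lies on the cycle q0 → q1 → q2 → q0.
Traversing that cycle any number of times yields accepted strings of unbounded length, so the language is infinite.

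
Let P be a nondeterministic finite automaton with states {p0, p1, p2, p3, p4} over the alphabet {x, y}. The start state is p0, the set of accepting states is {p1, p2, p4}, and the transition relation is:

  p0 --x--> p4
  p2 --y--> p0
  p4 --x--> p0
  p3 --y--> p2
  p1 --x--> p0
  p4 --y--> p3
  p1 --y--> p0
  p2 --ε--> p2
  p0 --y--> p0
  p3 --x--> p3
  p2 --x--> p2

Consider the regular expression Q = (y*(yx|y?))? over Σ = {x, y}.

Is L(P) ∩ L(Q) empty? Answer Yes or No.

The string yx is accepted by both P and Q.
Hence L(P) ∩ L(Q) ≠ ∅.

No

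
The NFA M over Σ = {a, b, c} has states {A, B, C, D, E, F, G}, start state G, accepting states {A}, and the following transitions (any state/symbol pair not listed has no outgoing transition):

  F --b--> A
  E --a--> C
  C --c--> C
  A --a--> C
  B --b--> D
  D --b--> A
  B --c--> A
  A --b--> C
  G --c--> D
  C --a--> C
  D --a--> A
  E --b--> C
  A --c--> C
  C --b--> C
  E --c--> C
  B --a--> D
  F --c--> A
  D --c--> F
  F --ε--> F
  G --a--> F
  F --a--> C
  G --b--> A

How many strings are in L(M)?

7

The useful subgraph on states {A, D, F, G} is acyclic, so L(M) is finite; the longest accepting path visits 4 useful states, giving maximum string length 3.
Counting accepting paths from G by length: 1 of length 1, 4 of length 2, 2 of length 3. Total 7.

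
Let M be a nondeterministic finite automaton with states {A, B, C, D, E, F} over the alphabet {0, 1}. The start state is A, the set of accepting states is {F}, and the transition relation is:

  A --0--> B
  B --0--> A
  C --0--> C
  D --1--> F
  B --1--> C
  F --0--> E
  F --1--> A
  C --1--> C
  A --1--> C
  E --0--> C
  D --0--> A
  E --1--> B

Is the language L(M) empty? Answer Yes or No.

The states reachable from the start state are {A, B, C}.
None of the accepting states {F} is reachable, so no string is accepted and L(M) = ∅.

Yes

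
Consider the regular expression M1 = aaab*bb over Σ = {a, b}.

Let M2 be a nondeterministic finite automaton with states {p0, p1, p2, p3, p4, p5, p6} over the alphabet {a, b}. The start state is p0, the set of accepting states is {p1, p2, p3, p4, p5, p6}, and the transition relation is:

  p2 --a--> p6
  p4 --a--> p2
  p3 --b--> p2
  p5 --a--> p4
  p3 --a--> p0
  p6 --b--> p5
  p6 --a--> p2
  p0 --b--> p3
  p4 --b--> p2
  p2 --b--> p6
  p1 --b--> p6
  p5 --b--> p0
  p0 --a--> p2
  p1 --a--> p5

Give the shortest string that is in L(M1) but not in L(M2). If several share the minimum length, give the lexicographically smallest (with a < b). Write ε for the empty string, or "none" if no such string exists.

The string aaabbb is accepted by M1 but not by M2.
No shorter string lies in the difference, and aaabbb is the lexicographically first length-6 string in L(M1) \ L(M2).

aaabbb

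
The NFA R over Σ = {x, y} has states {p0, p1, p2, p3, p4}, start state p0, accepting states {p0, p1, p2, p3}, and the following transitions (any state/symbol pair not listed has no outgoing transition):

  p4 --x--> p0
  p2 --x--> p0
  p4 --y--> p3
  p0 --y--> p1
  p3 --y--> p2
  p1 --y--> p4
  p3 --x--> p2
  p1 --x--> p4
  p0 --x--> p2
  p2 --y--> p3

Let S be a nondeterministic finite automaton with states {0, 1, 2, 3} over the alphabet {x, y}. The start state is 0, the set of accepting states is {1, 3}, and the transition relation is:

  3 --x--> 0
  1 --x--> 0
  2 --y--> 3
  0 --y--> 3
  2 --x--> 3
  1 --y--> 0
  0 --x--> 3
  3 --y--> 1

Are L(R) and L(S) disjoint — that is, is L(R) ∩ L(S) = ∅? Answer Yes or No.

No

The string x is accepted by both R and S.
Hence L(R) ∩ L(S) ≠ ∅.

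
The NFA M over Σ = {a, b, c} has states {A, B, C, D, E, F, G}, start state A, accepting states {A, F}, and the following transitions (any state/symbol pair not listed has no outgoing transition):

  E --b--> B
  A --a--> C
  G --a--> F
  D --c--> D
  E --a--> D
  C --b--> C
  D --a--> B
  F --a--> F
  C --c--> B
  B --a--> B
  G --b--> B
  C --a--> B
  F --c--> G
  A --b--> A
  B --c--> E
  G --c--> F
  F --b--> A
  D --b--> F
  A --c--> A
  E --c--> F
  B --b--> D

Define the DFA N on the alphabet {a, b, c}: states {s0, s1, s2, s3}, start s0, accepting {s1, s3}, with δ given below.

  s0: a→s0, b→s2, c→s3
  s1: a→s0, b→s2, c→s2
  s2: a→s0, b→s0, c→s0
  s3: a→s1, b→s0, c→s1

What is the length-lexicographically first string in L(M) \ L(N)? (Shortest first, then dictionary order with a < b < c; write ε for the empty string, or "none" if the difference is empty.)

The empty string ε is accepted by M but not by N.
Since ε is the unique shortest string, it is the required witness.

ε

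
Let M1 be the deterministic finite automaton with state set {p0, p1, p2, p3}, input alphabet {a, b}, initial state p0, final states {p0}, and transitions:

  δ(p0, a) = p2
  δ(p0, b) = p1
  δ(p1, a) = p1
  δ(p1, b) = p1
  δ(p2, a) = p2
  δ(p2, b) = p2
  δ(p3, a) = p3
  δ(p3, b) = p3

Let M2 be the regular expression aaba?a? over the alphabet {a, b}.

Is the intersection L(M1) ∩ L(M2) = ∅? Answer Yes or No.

Yes

Converting the expression M2 to a DFA (subset construction, then merging equivalent states) gives the minimal DFA with states {r0, r1, r2, r3, r4, r5, r6}, start state r0, accepting states {r4, r5, r6} and transitions r0: a→r1, b→r2; r1: a→r3, b→r2; r2: a→r2, b→r2; r3: a→r2, b→r4; r4: a→r5, b→r2; r5: a→r6, b→r2; r6: a→r2, b→r2.
Exploring the product automaton M1 × M2 from the start pair (p0, r0), following both machines on each input symbol, reaches 8 state pairs: (p0, r0), (p2, r1), (p1, r2), (p2, r3), (p2, r2), (p2, r4), (p2, r5), (p2, r6).
M1 accepts in {p0} and M2 accepts in {r4, r5, r6}; no reachable pair has both components accepting, so no string drives both machines to acceptance simultaneously and L(M1) ∩ L(M2) = ∅.
So no string is accepted by both, and the intersection is empty.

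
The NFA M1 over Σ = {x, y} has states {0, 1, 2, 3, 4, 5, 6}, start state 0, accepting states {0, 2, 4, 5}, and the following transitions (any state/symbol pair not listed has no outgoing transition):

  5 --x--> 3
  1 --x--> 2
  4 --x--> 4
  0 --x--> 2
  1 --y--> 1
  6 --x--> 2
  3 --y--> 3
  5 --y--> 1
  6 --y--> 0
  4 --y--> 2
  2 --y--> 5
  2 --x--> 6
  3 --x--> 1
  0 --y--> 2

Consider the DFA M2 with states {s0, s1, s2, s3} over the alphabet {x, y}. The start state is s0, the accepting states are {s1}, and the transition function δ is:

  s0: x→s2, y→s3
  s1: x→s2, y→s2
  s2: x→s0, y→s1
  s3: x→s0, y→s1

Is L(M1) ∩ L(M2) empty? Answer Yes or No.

No

The string xy is accepted by both M1 and M2.
Hence L(M1) ∩ L(M2) ≠ ∅.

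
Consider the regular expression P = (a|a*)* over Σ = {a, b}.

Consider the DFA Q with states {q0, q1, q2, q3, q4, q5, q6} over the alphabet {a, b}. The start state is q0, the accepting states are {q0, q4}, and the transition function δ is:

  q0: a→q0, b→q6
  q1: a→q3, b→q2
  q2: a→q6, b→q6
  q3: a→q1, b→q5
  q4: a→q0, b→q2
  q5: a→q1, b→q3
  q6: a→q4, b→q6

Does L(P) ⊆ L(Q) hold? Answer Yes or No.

Yes

Converting the expression P to a DFA (subset construction, then merging equivalent states) gives the minimal DFA with states {p0, p1}, start state p0, accepting states {p0} and transitions p0: a→p0, b→p1; p1: a→p1, b→p1.
Exploring the product automaton P × Q from the start pair (p0, q0), following both machines on each input symbol, reaches 5 state pairs: (p0, q0), (p1, q6), (p1, q4), (p1, q0), (p1, q2).
P accepts in {p0} and Q accepts in {q0, q4}. The reachable pairs whose P-component is accepting are (p0, q0); in each of them the Q-component is accepting too, so the product for L(P) \ L(Q) (P-component accepting, Q-component rejecting) has no reachable accepting pair and the difference is empty.
Hence every string in L(P) is also in L(Q).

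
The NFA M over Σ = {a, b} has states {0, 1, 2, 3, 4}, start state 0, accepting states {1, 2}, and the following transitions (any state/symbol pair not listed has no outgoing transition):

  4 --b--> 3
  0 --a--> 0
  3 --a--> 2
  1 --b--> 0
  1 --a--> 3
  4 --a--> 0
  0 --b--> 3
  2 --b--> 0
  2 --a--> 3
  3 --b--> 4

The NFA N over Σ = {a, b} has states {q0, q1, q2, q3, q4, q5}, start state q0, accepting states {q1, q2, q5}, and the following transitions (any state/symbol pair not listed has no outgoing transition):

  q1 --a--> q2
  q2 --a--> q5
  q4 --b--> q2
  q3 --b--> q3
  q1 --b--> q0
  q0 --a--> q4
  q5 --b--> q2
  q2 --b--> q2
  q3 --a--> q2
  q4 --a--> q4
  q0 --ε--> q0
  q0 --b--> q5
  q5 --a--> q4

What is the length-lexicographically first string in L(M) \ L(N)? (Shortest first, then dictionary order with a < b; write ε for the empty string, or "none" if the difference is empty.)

The string ba is accepted by M but not by N.
No shorter string lies in the difference, and ba is the lexicographically first length-2 string in L(M) \ L(N).

ba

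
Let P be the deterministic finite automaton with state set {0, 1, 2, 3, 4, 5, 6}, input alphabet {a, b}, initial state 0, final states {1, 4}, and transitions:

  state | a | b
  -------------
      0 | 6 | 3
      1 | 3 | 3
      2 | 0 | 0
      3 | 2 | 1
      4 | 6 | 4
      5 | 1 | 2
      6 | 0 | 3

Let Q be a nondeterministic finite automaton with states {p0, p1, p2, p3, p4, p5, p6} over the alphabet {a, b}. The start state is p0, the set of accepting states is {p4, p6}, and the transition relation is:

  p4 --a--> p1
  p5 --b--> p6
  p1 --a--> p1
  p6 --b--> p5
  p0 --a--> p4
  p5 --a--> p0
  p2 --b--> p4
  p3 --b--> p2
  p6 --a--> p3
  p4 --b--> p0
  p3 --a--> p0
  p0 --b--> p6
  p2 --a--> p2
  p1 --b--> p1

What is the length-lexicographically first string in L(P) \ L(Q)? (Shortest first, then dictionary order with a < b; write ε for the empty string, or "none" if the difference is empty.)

The string bb is accepted by P but not by Q.
No shorter string lies in the difference, and bb is the lexicographically first length-2 string in L(P) \ L(Q).

bb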